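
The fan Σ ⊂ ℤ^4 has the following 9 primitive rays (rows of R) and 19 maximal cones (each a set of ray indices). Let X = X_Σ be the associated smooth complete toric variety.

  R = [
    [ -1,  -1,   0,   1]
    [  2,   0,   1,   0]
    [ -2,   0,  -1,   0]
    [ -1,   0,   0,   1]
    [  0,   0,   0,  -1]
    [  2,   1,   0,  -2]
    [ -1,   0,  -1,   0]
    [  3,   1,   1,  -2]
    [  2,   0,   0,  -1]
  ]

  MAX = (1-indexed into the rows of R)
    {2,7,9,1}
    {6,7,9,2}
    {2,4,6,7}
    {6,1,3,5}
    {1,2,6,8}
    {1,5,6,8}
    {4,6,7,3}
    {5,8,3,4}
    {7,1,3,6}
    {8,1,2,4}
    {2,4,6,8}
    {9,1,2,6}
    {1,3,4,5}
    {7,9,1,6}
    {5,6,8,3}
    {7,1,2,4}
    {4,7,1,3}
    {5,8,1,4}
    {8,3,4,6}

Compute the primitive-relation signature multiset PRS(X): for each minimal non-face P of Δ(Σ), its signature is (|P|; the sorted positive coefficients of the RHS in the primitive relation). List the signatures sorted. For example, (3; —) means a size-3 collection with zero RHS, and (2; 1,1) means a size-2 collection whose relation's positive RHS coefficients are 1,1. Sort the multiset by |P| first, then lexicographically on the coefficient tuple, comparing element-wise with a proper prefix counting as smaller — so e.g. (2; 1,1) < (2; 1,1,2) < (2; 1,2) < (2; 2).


The 12 primitive collections of Σ (r=9, n=4):

  P = {2,3}:  v_{2} + v_{3} = 0  →  sig = (2; —)
  P = {7,8}:  v_{7} + v_{8} = v_{6}  →  sig = (2; 1)
  P = {2,5}:  v_{2} + v_{5} = v_{1} + v_{8}  →  sig = (2; 1,1)
  P = {4,9}:  v_{4} + v_{9} = v_{2} + v_{7}  →  sig = (2; 1,1)
  P = {3,9}:  v_{3} + v_{9} = v_{1} + v_{6} + v_{7}  →  sig = (2; 1,1,1)
  P = {5,7}:  v_{5} + v_{7} = v_{1} + v_{3} + v_{6}  →  sig = (2; 1,1,1)
  P = {8,9}:  v_{8} + v_{9} = v_{1} + v_{2} + 2·v_{6}  →  sig = (2; 1,1,2)
  P = {5,9}:  v_{5} + v_{9} = 2·v_{1} + 2·v_{6}  →  sig = (2; 2,2)
  P = {1,4,6}:  v_{1} + v_{4} + v_{6} = 0  →  sig = (3; —)
  P = {1,3,8}:  v_{1} + v_{3} + v_{8} = v_{5}  →  sig = (3; 1)
  P = {4,5,6}:  v_{4} + v_{5} + v_{6} = v_{3} + v_{8}  →  sig = (3; 1,1)
  P = {1,2,6,7}:  v_{1} + v_{2} + v_{6} + v_{7} = v_{9}  →  sig = (4; 1)

Hence PRS(X_Σ) =
    |P|=2: 8 collections, coeffs (), (1), (1,1), (1,1), (1,1,1), (1,1,1), (1,1,2), (2,2)
    |P|=3: 3 collections, coeffs (), (1), (1,1)
    |P|=4: 1 collection, coeffs (1)


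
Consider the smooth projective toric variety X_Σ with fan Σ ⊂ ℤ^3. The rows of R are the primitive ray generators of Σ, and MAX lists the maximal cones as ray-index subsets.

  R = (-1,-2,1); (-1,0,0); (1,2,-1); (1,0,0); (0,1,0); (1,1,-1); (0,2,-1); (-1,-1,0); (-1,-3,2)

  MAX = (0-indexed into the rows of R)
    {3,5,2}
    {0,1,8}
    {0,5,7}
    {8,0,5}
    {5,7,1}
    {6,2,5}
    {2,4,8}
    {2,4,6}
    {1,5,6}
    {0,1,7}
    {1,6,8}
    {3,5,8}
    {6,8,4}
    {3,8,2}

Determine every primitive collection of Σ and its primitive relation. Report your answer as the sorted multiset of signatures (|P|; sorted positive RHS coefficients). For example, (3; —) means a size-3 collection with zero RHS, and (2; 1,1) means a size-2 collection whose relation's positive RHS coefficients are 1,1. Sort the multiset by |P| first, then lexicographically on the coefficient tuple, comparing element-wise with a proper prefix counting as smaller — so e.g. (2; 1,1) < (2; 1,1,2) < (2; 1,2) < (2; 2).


20 collections generate NE(X_Σ); each relation:

  P={0,2}:  v_{0} + v_{2} = 0  so sig = (2; —)
  P={1,3}:  v_{1} + v_{3} = 0  so sig = (2; —)
  P={0,6}:  v_{0} + v_{6} = v_{1}  so sig = (2; 1)
  P={1,2}:  v_{1} + v_{2} = v_{6}  so sig = (2; 1)
  P={3,6}:  v_{3} + v_{6} = v_{2}  so sig = (2; 1)
  P={4,5}:  v_{4} + v_{5} = v_{2}  so sig = (2; 1)
  P={4,7}:  v_{4} + v_{7} = v_{1}  so sig = (2; 1)
  P={0,3}:  v_{0} + v_{3} = v_{5} + v_{8}  so sig = (2; 1,1)
  P={0,4}:  v_{0} + v_{4} = v_{6} + v_{8}  so sig = (2; 1,1)
  P={2,7}:  v_{2} + v_{7} = v_{1} + v_{5}  so sig = (2; 1,1)
  P={3,7}:  v_{3} + v_{7} = v_{0} + v_{5}  so sig = (2; 1,1)
  P={1,4}:  v_{1} + v_{4} = 2·v_{6} + v_{8}  so sig = (2; 1,2)
  P={3,4}:  v_{3} + v_{4} = 2·v_{2} + v_{8}  so sig = (2; 1,2)
  P={6,7}:  v_{6} + v_{7} = 2·v_{1} + v_{5}  so sig = (2; 1,2)
  P={7,8}:  v_{7} + v_{8} = 2·v_{0}  so sig = (2; 2)
  P={5,6,8}:  v_{5} + v_{6} + v_{8} = 0  so sig = (3; —)
  P={0,1,5}:  v_{0} + v_{1} + v_{5} = v_{7}  so sig = (3; 1)
  P={1,5,8}:  v_{1} + v_{5} + v_{8} = v_{0}  so sig = (3; 1)
  P={2,5,8}:  v_{2} + v_{5} + v_{8} = v_{3}  so sig = (3; 1)
  P={2,6,8}:  v_{2} + v_{6} + v_{8} = v_{4}  so sig = (3; 1)

Sorted signature multiset PRS(X):
    |P|=2: 15 collections, coeffs (), (), (1), (1), (1), (1), (1), (1,1), (1,1), (1,1), (1,1), (1,2), (1,2), (1,2), (2)
    |P|=3: 5 collections, coeffs (), (1), (1), (1), (1)


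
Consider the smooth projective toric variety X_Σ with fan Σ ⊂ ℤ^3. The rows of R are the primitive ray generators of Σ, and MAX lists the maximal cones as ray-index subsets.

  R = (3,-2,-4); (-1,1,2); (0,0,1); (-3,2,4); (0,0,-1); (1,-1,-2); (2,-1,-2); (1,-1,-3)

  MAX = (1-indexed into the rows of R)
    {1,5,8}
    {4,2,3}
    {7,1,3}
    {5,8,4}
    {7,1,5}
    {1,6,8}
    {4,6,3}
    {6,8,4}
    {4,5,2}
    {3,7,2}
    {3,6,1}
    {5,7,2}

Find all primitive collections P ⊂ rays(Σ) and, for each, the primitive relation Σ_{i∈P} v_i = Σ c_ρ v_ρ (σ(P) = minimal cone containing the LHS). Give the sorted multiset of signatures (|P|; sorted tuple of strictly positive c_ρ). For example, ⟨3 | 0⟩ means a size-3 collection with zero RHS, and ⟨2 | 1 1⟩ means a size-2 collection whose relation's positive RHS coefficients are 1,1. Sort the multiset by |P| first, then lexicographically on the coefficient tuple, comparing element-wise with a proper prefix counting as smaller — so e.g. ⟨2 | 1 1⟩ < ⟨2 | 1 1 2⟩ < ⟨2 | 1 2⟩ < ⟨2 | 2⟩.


Δ(Σ) — 8 vertices, 10 min non-faces:

  {1,4}:  v_{1} + v_{4} = 0  so sig = ⟨2 | 0⟩
  {2,6}:  v_{2} + v_{6} = 0  so sig = ⟨2 | 0⟩
  {3,5}:  v_{3} + v_{5} = 0  so sig = ⟨2 | 0⟩
  {1,2}:  v_{1} + v_{2} = v_{7}  so sig = ⟨2 | 1⟩
  {2,8}:  v_{2} + v_{8} = v_{5}  so sig = ⟨2 | 1⟩
  {3,8}:  v_{3} + v_{8} = v_{6}  so sig = ⟨2 | 1⟩
  {4,7}:  v_{4} + v_{7} = v_{2}  so sig = ⟨2 | 1⟩
  {5,6}:  v_{5} + v_{6} = v_{8}  so sig = ⟨2 | 1⟩
  {6,7}:  v_{6} + v_{7} = v_{1}  so sig = ⟨2 | 1⟩
  {7,8}:  v_{7} + v_{8} = v_{1} + v_{5}  so sig = ⟨2 | 1 1⟩

so the primitive-relation signature multiset is
[⟨2 | 0⟩, ⟨2 | 0⟩, ⟨2 | 0⟩, ⟨2 | 1⟩, ⟨2 | 1⟩, ⟨2 | 1⟩, ⟨2 | 1⟩, ⟨2 | 1⟩, ⟨2 | 1⟩, ⟨2 | 1 1⟩]


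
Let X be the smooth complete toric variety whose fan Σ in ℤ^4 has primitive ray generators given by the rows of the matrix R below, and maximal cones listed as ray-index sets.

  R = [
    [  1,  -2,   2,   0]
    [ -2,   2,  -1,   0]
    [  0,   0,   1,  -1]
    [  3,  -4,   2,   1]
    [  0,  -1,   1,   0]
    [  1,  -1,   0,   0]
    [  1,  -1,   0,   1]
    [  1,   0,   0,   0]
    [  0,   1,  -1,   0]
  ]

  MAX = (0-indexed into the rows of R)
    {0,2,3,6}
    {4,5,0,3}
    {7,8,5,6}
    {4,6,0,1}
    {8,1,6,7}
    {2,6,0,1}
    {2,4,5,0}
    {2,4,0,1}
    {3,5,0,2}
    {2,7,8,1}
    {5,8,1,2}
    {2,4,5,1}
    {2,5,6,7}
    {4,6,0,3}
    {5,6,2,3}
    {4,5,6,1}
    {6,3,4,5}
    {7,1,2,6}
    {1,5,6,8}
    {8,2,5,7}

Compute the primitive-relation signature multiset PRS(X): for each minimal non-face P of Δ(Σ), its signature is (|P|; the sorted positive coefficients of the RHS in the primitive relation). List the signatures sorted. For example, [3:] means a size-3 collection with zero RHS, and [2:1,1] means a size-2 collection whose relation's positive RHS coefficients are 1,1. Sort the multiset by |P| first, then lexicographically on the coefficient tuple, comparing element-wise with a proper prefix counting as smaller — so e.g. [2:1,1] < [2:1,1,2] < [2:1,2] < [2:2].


14 collections generate NE(X_Σ); each relation:

  {4,8}:  v_{4} + v_{8} = 0  ⟹  sig = [2:]
  {0,8}:  v_{0} + v_{8} = v_{2} + v_{6}  ⟹  sig = [2:1,1]
  {1,3}:  v_{1} + v_{3} = v_{4} + v_{6}  ⟹  sig = [2:1,1]
  {4,7}:  v_{4} + v_{7} = v_{2} + v_{6}  ⟹  sig = [2:1,1]
  {3,8}:  v_{3} + v_{8} = v_{2} + v_{5} + 2·v_{6}  ⟹  sig = [2:1,1,2]
  {3,7}:  v_{3} + v_{7} = 2·v_{2} + v_{5} + 3·v_{6}  ⟹  sig = [2:1,2,3]
  {0,7}:  v_{0} + v_{7} = 2·v_{2} + 2·v_{6}  ⟹  sig = [2:2,2]
  {0,1,5}:  v_{0} + v_{1} + v_{5} = v_{4}  ⟹  sig = [3:1]
  {0,5,6}:  v_{0} + v_{5} + v_{6} = v_{3}  ⟹  sig = [3:1]
  {1,5,7}:  v_{1} + v_{5} + v_{7} = v_{8}  ⟹  sig = [3:1]
  {2,4,6}:  v_{2} + v_{4} + v_{6} = v_{0}  ⟹  sig = [3:1]
  {2,6,8}:  v_{2} + v_{6} + v_{8} = v_{7}  ⟹  sig = [3:1]
  {2,3,4}:  v_{2} + v_{3} + v_{4} = 2·v_{0} + v_{5}  ⟹  sig = [3:1,2]
  {1,2,5,6}:  v_{1} + v_{2} + v_{5} + v_{6} = 0  ⟹  sig = [4:]

Hence PRS(X_Σ) =
{ [2:],  [2:1,1] ×3,  [2:1,1,2],  [2:1,2,3],  [2:2,2],  [3:1] ×5,  [3:1,2],  [4:] }


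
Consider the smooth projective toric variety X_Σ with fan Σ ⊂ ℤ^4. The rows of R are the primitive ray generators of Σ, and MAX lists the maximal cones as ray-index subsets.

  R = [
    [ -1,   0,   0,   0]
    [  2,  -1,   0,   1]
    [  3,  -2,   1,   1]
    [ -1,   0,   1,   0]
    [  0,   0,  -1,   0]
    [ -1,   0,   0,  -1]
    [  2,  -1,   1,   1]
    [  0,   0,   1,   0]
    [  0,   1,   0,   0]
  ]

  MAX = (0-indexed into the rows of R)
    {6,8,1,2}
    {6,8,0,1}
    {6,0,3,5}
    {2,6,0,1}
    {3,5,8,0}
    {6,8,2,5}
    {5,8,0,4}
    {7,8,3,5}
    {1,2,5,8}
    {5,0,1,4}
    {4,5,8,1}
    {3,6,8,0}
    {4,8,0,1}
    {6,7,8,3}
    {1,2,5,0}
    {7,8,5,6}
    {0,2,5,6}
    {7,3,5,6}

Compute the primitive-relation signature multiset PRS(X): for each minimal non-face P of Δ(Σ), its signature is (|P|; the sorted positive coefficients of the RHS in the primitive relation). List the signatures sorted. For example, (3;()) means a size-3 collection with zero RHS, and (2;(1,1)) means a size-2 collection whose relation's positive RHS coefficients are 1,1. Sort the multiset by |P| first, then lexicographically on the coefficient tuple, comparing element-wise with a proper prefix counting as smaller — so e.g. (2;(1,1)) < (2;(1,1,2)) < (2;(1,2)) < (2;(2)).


|primitive collections| = 14. Relations:

  • {4,7}:  v_{4} + v_{7} = 0  ⇒ sig = (2;())
  • {0,7}:  v_{0} + v_{7} = v_{3}  ⇒ sig = (2;(1))
  • {1,7}:  v_{1} + v_{7} = v_{6}  ⇒ sig = (2;(1))
  • {3,4}:  v_{3} + v_{4} = v_{0}  ⇒ sig = (2;(1))
  • {4,6}:  v_{4} + v_{6} = v_{1}  ⇒ sig = (2;(1))
  • {1,3}:  v_{1} + v_{3} = v_{0} + v_{6}  ⇒ sig = (2;(1,1))
  • {2,3}:  v_{2} + v_{3} = v_{0} + v_{5} + 2·v_{6}  ⇒ sig = (2;(1,1,2))
  • {2,4}:  v_{2} + v_{4} = 2·v_{1} + v_{5}  ⇒ sig = (2;(1,2))
  • {2,7}:  v_{2} + v_{7} = v_{5} + 2·v_{6}  ⇒ sig = (2;(1,2))
  • {0,2,8}:  v_{0} + v_{2} + v_{8} = v_{6}  ⇒ sig = (3;(1))
  • {1,5,6}:  v_{1} + v_{5} + v_{6} = v_{2}  ⇒ sig = (3;(1))
  • {0,1,5,8}:  v_{0} + v_{1} + v_{5} + v_{8} = 0  ⇒ sig = (4;())
  • {0,5,6,8}:  v_{0} + v_{5} + v_{6} + v_{8} = v_{7}  ⇒ sig = (4;(1))
  • {3,5,6,8}:  v_{3} + v_{5} + v_{6} + v_{8} = 2·v_{7}  ⇒ sig = (4;(2))

Sorted signature multiset PRS(X):
    (2;())
    (2;(1))
    (2;(1))
    (2;(1))
    (2;(1))
    (2;(1,1))
    (2;(1,1,2))
    (2;(1,2))
    (2;(1,2))
    (3;(1))
    (3;(1))
    (4;())
    (4;(1))
    (4;(2))


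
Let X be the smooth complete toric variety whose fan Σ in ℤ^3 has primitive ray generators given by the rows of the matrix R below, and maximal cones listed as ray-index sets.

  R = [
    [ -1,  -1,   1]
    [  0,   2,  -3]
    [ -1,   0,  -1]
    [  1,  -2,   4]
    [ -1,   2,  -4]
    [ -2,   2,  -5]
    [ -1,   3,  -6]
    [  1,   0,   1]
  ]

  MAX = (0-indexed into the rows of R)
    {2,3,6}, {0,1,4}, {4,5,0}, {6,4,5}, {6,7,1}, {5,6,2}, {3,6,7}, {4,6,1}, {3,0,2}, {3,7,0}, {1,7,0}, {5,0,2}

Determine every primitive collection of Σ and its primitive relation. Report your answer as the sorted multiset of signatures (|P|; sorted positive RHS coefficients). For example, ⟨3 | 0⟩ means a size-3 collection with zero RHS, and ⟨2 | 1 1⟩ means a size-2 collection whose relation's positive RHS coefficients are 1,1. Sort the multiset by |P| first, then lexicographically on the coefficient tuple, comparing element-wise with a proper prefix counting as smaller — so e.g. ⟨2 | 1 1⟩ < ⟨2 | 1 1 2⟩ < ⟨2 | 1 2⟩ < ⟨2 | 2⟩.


10 collections generate NE(X_Σ); each relation:

  {2,7}:  v_{2} + v_{7} = 0 ; sig = ⟨2 | 0⟩
  {3,4}:  v_{3} + v_{4} = 0 ; sig = ⟨2 | 0⟩
  {0,6}:  v_{0} + v_{6} = v_{5} ; sig = ⟨2 | 1⟩
  {1,2}:  v_{1} + v_{2} = v_{4} ; sig = ⟨2 | 1⟩
  {1,3}:  v_{1} + v_{3} = v_{7} ; sig = ⟨2 | 1⟩
  {2,4}:  v_{2} + v_{4} = v_{5} ; sig = ⟨2 | 1⟩
  {3,5}:  v_{3} + v_{5} = v_{2} ; sig = ⟨2 | 1⟩
  {4,7}:  v_{4} + v_{7} = v_{1} ; sig = ⟨2 | 1⟩
  {5,7}:  v_{5} + v_{7} = v_{4} ; sig = ⟨2 | 1⟩
  {1,5}:  v_{1} + v_{5} = 2·v_{4} ; sig = ⟨2 | 2⟩

Signatures (|P|; sorted positive RHS coefficients), sorted:
[⟨2 | 0⟩, ⟨2 | 0⟩, ⟨2 | 1⟩, ⟨2 | 1⟩, ⟨2 | 1⟩, ⟨2 | 1⟩, ⟨2 | 1⟩, ⟨2 | 1⟩, ⟨2 | 1⟩, ⟨2 | 2⟩]


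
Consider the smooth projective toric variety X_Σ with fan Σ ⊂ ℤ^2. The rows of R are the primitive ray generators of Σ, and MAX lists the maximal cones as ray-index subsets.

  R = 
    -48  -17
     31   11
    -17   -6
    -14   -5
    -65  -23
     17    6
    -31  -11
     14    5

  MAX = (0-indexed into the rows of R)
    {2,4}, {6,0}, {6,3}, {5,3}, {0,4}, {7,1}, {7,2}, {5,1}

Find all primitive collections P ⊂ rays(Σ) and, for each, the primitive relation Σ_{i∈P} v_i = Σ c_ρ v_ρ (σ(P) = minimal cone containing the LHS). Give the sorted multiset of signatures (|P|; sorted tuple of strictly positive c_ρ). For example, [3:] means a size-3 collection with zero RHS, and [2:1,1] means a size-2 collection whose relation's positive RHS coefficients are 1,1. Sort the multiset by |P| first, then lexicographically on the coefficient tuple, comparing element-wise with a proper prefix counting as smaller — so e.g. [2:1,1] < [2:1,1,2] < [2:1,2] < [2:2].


20 minimal non-faces of Δ(Σ) (on 8 rays):

  • {1,6}:  v_{1} + v_{6} = 0 ; sig = [2:]
  • {2,5}:  v_{2} + v_{5} = 0 ; sig = [2:]
  • {3,7}:  v_{3} + v_{7} = 0 ; sig = [2:]
  • {0,1}:  v_{0} + v_{1} = v_{2} ; sig = [2:1]
  • {0,2}:  v_{0} + v_{2} = v_{4} ; sig = [2:1]
  • {0,5}:  v_{0} + v_{5} = v_{6} ; sig = [2:1]
  • {1,2}:  v_{1} + v_{2} = v_{7} ; sig = [2:1]
  • {1,3}:  v_{1} + v_{3} = v_{5} ; sig = [2:1]
  • {2,3}:  v_{2} + v_{3} = v_{6} ; sig = [2:1]
  • {2,6}:  v_{2} + v_{6} = v_{0} ; sig = [2:1]
  • {4,5}:  v_{4} + v_{5} = v_{0} ; sig = [2:1]
  • {5,6}:  v_{5} + v_{6} = v_{3} ; sig = [2:1]
  • {5,7}:  v_{5} + v_{7} = v_{1} ; sig = [2:1]
  • {6,7}:  v_{6} + v_{7} = v_{2} ; sig = [2:1]
  • {3,4}:  v_{3} + v_{4} = v_{0} + v_{6} ; sig = [2:1,1]
  • {0,3}:  v_{0} + v_{3} = 2·v_{6} ; sig = [2:2]
  • {0,7}:  v_{0} + v_{7} = 2·v_{2} ; sig = [2:2]
  • {1,4}:  v_{1} + v_{4} = 2·v_{2} ; sig = [2:2]
  • {4,6}:  v_{4} + v_{6} = 2·v_{0} ; sig = [2:2]
  • {4,7}:  v_{4} + v_{7} = 3·v_{2} ; sig = [2:3]

Hence PRS(X_Σ) =
{ [2:] ×3,  [2:1] ×11,  [2:1,1],  [2:2] ×4,  [2:3] }


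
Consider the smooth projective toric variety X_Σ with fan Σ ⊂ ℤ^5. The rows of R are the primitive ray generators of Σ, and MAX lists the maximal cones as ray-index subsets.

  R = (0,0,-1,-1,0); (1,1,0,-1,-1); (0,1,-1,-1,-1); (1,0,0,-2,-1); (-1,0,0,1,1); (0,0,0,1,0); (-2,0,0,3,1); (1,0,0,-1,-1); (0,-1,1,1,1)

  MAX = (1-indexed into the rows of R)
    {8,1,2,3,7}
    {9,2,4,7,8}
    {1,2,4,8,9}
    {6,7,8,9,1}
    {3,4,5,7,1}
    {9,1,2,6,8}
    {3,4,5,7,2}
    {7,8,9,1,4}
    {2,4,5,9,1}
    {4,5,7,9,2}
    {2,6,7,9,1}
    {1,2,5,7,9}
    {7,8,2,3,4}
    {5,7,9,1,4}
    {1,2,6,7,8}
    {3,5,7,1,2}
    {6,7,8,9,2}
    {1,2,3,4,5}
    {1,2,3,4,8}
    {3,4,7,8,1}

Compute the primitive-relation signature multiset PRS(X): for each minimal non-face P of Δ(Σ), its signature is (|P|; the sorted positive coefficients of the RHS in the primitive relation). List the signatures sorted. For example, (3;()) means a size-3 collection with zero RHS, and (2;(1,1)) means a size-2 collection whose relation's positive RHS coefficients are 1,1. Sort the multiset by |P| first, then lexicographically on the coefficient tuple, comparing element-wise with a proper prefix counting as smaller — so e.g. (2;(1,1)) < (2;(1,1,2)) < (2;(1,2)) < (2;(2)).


Minimal non-faces — 7 found among 9 rays, 20 max cones:

  • {3,9}:  v_{3} + v_{9} = 0  →  sig = (2;())
  • {5,8}:  v_{5} + v_{8} = 0  →  sig = (2;())
  • {4,6}:  v_{4} + v_{6} = v_{8}  →  sig = (2;(1))
  • {3,6}:  v_{3} + v_{6} = v_{1} + v_{2} + v_{7} + v_{8}  →  sig = (2;(1,1,1,1))
  • {5,6}:  v_{5} + v_{6} = v_{1} + v_{2} + v_{7} + v_{9}  →  sig = (2;(1,1,1,1))
  • {1,2,4,7}:  v_{1} + v_{2} + v_{4} + v_{7} = v_{3}  →  sig = (4;(1))
  • {1,2,7,8,9}:  v_{1} + v_{2} + v_{7} + v_{8} + v_{9} = v_{6}  →  sig = (5;(1))

Sorted signature multiset PRS(X):
    (2;())
    (2;())
    (2;(1))
    (2;(1,1,1,1))
    (2;(1,1,1,1))
    (4;(1))
    (5;(1))


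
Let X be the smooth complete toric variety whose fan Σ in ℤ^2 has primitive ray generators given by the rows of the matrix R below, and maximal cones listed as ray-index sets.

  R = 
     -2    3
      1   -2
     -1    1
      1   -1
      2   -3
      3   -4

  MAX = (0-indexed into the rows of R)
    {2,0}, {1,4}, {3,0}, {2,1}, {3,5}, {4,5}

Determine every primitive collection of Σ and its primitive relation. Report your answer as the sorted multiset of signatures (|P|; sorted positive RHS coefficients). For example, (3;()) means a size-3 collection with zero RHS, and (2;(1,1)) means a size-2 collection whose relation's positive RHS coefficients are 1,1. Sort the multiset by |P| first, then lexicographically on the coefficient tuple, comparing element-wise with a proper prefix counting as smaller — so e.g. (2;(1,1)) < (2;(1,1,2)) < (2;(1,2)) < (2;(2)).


9 collections generate NE(X_Σ); each relation:

  • {0,4}:  v_{0} + v_{4} = 0  so sig = (2;())
  • {2,3}:  v_{2} + v_{3} = 0  so sig = (2;())
  • {0,1}:  v_{0} + v_{1} = v_{2}  so sig = (2;(1))
  • {0,5}:  v_{0} + v_{5} = v_{3}  so sig = (2;(1))
  • {1,3}:  v_{1} + v_{3} = v_{4}  so sig = (2;(1))
  • {2,4}:  v_{2} + v_{4} = v_{1}  so sig = (2;(1))
  • {2,5}:  v_{2} + v_{5} = v_{4}  so sig = (2;(1))
  • {3,4}:  v_{3} + v_{4} = v_{5}  so sig = (2;(1))
  • {1,5}:  v_{1} + v_{5} = 2·v_{4}  so sig = (2;(2))

Sorted signature multiset PRS(X):
    |P|=2: 9 collections, coeffs (), (), (1), (1), (1), (1), (1), (1), (2)


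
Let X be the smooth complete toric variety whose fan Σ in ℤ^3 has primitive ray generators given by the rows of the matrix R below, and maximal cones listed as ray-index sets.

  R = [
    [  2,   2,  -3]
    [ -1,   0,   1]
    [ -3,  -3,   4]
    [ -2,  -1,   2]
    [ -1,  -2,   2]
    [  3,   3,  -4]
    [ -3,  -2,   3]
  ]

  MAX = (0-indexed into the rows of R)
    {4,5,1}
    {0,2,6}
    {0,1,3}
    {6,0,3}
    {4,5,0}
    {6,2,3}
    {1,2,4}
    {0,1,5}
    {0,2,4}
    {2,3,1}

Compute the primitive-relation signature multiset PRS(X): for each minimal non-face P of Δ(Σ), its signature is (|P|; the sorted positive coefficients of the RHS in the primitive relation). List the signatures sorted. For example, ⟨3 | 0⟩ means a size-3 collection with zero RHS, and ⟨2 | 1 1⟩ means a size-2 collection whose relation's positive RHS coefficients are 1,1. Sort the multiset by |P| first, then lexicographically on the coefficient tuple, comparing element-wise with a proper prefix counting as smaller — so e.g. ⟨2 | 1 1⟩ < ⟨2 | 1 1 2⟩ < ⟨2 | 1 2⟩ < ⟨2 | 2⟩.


The 9 primitive collections of Σ (r=7, n=3):

  P = {2,5}:  v_{2} + v_{5} = 0  ⇒ sig = ⟨2 | 0⟩
  P = {3,4}:  v_{3} + v_{4} = v_{2}  ⇒ sig = ⟨2 | 1⟩
  P = {3,5}:  v_{3} + v_{5} = v_{0} + v_{1}  ⇒ sig = ⟨2 | 1 1⟩
  P = {5,6}:  v_{5} + v_{6} = v_{0} + v_{3}  ⇒ sig = ⟨2 | 1 1⟩
  P = {4,6}:  v_{4} + v_{6} = v_{0} + 2·v_{2}  ⇒ sig = ⟨2 | 1 2⟩
  P = {1,6}:  v_{1} + v_{6} = 2·v_{3}  ⇒ sig = ⟨2 | 2⟩
  P = {0,1,4}:  v_{0} + v_{1} + v_{4} = 0  ⇒ sig = ⟨3 | 0⟩
  P = {0,1,2}:  v_{0} + v_{1} + v_{2} = v_{3}  ⇒ sig = ⟨3 | 1⟩
  P = {0,2,3}:  v_{0} + v_{2} + v_{3} = v_{6}  ⇒ sig = ⟨3 | 1⟩

Signatures (|P|; sorted positive RHS coefficients), sorted:
    ⟨2 | 0⟩
    ⟨2 | 1⟩
    ⟨2 | 1 1⟩
    ⟨2 | 1 1⟩
    ⟨2 | 1 2⟩
    ⟨2 | 2⟩
    ⟨3 | 0⟩
    ⟨3 | 1⟩
    ⟨3 | 1⟩


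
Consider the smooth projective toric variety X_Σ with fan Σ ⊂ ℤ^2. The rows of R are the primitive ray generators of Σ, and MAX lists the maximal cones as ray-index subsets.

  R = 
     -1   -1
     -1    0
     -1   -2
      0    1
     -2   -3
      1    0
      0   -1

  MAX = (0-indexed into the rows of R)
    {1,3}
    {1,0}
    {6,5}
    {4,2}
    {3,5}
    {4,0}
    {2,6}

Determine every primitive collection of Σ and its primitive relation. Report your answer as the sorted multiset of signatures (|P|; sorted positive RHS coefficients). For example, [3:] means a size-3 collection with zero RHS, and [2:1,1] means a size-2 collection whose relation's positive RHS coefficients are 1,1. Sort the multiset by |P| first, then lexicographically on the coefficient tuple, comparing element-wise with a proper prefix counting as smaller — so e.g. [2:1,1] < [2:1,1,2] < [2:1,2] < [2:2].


Δ(Σ) — 7 vertices, 14 min non-faces:

  {1,5}:  v_{1} + v_{5} = 0 ; sig = [2:]
  {3,6}:  v_{3} + v_{6} = 0 ; sig = [2:]
  {0,2}:  v_{0} + v_{2} = v_{4} ; sig = [2:1]
  {0,3}:  v_{0} + v_{3} = v_{1} ; sig = [2:1]
  {0,5}:  v_{0} + v_{5} = v_{6} ; sig = [2:1]
  {0,6}:  v_{0} + v_{6} = v_{2} ; sig = [2:1]
  {1,6}:  v_{1} + v_{6} = v_{0} ; sig = [2:1]
  {2,3}:  v_{2} + v_{3} = v_{0} ; sig = [2:1]
  {4,5}:  v_{4} + v_{5} = v_{2} + v_{6} ; sig = [2:1,1]
  {1,2}:  v_{1} + v_{2} = 2·v_{0} ; sig = [2:2]
  {2,5}:  v_{2} + v_{5} = 2·v_{6} ; sig = [2:2]
  {3,4}:  v_{3} + v_{4} = 2·v_{0} ; sig = [2:2]
  {4,6}:  v_{4} + v_{6} = 2·v_{2} ; sig = [2:2]
  {1,4}:  v_{1} + v_{4} = 3·v_{0} ; sig = [2:3]

Sorted signature multiset PRS(X):
    [2:]
    [2:]
    [2:1]
    [2:1]
    [2:1]
    [2:1]
    [2:1]
    [2:1]
    [2:1,1]
    [2:2]
    [2:2]
    [2:2]
    [2:2]
    [2:3]


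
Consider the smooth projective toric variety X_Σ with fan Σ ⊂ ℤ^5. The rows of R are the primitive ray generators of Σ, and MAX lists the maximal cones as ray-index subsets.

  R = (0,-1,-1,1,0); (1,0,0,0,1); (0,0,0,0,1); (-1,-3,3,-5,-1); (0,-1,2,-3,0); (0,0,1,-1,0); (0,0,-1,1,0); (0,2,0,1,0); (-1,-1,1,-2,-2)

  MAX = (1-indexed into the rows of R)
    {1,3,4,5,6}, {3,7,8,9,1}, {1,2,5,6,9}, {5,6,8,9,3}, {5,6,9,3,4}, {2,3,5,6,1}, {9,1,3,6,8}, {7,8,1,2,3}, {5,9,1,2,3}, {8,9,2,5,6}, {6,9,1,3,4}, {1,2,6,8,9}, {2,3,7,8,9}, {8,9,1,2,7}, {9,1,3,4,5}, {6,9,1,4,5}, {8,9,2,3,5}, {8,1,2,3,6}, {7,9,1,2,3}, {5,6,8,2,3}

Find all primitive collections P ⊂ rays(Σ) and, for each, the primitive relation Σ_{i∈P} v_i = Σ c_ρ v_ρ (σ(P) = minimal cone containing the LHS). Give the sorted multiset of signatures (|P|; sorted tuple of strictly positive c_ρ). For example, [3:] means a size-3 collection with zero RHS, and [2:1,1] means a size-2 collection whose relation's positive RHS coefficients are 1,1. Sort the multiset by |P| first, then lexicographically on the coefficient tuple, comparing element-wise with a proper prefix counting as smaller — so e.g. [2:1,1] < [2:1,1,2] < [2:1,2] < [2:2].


Δ(Σ) — 9 vertices, 9 min non-faces:

  P = {6,7}:  v_{6} + v_{7} = 0  →  sig = [2:]
  P = {5,7}:  v_{5} + v_{7} = v_{2} + v_{3} + v_{9}  →  sig = [2:1,1,1]
  P = {4,7}:  v_{4} + v_{7} = v_{1} + v_{3} + v_{5} + v_{9}  →  sig = [2:1,1,1,1]
  P = {4,8}:  v_{4} + v_{8} = v_{3} + 2·v_{6} + v_{9}  →  sig = [2:1,1,2]
  P = {2,4}:  v_{2} + v_{4} = v_{1} + 2·v_{5}  →  sig = [2:1,2]
  P = {1,5,8}:  v_{1} + v_{5} + v_{8} = v_{6}  →  sig = [3:1]
  P = {2,3,6,9}:  v_{2} + v_{3} + v_{6} + v_{9} = v_{5}  →  sig = [4:1]
  P = {1,2,3,8,9}:  v_{1} + v_{2} + v_{3} + v_{8} + v_{9} = 0  →  sig = [5:]
  P = {1,3,5,6,9}:  v_{1} + v_{3} + v_{5} + v_{6} + v_{9} = v_{4}  →  sig = [5:1]

Hence PRS(X_Σ) =
[[2:], [2:1,1,1], [2:1,1,1,1], [2:1,1,2], [2:1,2], [3:1], [4:1], [5:], [5:1]]


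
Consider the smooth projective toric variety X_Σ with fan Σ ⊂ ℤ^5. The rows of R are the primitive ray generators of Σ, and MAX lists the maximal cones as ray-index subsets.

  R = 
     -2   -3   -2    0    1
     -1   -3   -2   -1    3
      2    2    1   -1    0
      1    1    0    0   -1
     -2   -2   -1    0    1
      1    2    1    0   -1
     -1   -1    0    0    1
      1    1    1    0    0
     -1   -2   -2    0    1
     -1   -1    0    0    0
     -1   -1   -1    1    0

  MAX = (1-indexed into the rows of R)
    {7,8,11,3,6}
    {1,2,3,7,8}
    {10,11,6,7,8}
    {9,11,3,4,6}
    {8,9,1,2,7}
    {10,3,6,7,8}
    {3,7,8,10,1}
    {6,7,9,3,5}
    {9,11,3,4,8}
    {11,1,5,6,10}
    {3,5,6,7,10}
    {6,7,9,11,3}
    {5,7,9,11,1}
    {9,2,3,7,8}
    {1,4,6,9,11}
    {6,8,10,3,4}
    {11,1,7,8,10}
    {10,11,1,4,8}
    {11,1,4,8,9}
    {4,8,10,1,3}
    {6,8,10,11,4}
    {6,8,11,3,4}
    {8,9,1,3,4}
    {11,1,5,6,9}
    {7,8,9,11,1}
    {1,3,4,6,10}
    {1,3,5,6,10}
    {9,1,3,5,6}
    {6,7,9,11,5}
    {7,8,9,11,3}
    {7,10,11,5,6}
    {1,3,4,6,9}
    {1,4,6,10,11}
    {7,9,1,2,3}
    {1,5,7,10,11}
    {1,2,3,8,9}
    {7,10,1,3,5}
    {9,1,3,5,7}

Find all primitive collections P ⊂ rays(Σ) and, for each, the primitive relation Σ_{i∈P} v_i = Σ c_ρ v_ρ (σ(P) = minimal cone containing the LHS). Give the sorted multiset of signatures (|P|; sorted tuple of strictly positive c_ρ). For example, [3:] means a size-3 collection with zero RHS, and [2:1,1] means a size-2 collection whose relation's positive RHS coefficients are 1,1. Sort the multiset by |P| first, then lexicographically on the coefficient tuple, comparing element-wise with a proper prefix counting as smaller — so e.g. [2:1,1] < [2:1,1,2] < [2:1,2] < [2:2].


Δ(Σ) — 11 vertices, 16 min non-faces:

  {4,7}:  v_{4} + v_{7} = 0  so sig = [2:]
  {5,8}:  v_{5} + v_{8} = v_{7}  so sig = [2:1]
  {9,10}:  v_{9} + v_{10} = v_{1}  so sig = [2:1]
  {4,5}:  v_{4} + v_{5} = v_{1} + v_{6}  so sig = [2:1,1]
  {2,6}:  v_{2} + v_{6} = v_{3} + v_{7} + v_{9}  so sig = [2:1,1,1]
  {2,4}:  v_{2} + v_{4} = v_{1} + v_{3} + v_{8} + v_{9}  so sig = [2:1,1,1,1]
  {2,5}:  v_{2} + v_{5} = v_{1} + v_{3} + 2·v_{7} + v_{9}  so sig = [2:1,1,1,2]
  {2,10}:  v_{2} + v_{10} = 2·v_{1} + v_{3} + v_{7} + v_{8}  so sig = [2:1,1,1,2]
  {2,11}:  v_{2} + v_{11} = v_{7} + v_{8} + 2·v_{9}  so sig = [2:1,1,2]
  {1,6,8}:  v_{1} + v_{6} + v_{8} = 0  so sig = [3:]
  {3,10,11}:  v_{3} + v_{10} + v_{11} = 0  so sig = [3:]
  {1,3,11}:  v_{1} + v_{3} + v_{11} = v_{9}  so sig = [3:1]
  {1,6,7}:  v_{1} + v_{6} + v_{7} = v_{5}  so sig = [3:1]
  {6,8,9}:  v_{6} + v_{8} + v_{9} = v_{3} + v_{11}  so sig = [3:1,1]
  {3,5,11}:  v_{3} + v_{5} + v_{11} = v_{6} + v_{7} + v_{9}  so sig = [3:1,1,1]
  {1,3,7,8,9}:  v_{1} + v_{3} + v_{7} + v_{8} + v_{9} = v_{2}  so sig = [5:1]

so the primitive-relation signature multiset is
    [2:]
    [2:1]
    [2:1]
    [2:1,1]
    [2:1,1,1]
    [2:1,1,1,1]
    [2:1,1,1,2]
    [2:1,1,1,2]
    [2:1,1,2]
    [3:]
    [3:]
    [3:1]
    [3:1]
    [3:1,1]
    [3:1,1,1]
    [5:1]


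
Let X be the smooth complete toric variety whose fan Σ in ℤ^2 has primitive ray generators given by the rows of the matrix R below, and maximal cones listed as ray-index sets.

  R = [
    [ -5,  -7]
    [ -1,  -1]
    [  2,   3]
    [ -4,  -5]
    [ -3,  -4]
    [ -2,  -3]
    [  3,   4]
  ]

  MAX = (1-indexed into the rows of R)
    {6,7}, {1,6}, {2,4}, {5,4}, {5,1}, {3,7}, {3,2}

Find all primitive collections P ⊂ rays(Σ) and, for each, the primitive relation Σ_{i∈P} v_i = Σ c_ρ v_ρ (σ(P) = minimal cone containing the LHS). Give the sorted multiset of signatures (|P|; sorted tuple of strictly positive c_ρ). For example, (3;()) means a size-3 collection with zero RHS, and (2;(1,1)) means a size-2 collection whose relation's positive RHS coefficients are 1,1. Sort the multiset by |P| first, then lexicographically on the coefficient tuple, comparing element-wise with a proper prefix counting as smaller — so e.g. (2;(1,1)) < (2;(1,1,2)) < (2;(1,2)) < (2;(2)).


Δ(Σ) — 7 vertices, 14 min non-faces:

  P = {3,6}:  v_{3} + v_{6} = 0  so sig = (2;())
  P = {5,7}:  v_{5} + v_{7} = 0  so sig = (2;())
  P = {1,3}:  v_{1} + v_{3} = v_{5}  so sig = (2;(1))
  P = {1,7}:  v_{1} + v_{7} = v_{6}  so sig = (2;(1))
  P = {2,5}:  v_{2} + v_{5} = v_{4}  so sig = (2;(1))
  P = {2,6}:  v_{2} + v_{6} = v_{5}  so sig = (2;(1))
  P = {2,7}:  v_{2} + v_{7} = v_{3}  so sig = (2;(1))
  P = {3,5}:  v_{3} + v_{5} = v_{2}  so sig = (2;(1))
  P = {4,7}:  v_{4} + v_{7} = v_{2}  so sig = (2;(1))
  P = {5,6}:  v_{5} + v_{6} = v_{1}  so sig = (2;(1))
  P = {1,2}:  v_{1} + v_{2} = 2·v_{5}  so sig = (2;(2))
  P = {3,4}:  v_{3} + v_{4} = 2·v_{2}  so sig = (2;(2))
  P = {4,6}:  v_{4} + v_{6} = 2·v_{5}  so sig = (2;(2))
  P = {1,4}:  v_{1} + v_{4} = 3·v_{5}  so sig = (2;(3))

Hence PRS(X_Σ) =
    (2;())
    (2;())
    (2;(1))
    (2;(1))
    (2;(1))
    (2;(1))
    (2;(1))
    (2;(1))
    (2;(1))
    (2;(1))
    (2;(2))
    (2;(2))
    (2;(2))
    (2;(3))


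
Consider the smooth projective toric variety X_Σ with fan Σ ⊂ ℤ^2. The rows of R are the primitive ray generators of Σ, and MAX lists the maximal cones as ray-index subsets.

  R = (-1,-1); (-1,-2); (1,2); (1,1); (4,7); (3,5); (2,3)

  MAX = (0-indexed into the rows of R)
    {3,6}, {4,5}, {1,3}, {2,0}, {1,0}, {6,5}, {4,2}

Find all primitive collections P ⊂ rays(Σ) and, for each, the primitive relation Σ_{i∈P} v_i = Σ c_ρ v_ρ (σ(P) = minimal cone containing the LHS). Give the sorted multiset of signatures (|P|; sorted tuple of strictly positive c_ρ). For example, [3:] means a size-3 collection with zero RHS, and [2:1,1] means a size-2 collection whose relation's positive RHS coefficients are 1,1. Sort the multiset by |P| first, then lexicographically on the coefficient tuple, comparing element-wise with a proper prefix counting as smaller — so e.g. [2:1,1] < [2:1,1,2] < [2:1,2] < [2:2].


Σ has 14 primitive collections:

  {0,3}:  v_{0} + v_{3} = 0  ⟹  sig = [2:]
  {1,2}:  v_{1} + v_{2} = 0  ⟹  sig = [2:]
  {0,6}:  v_{0} + v_{6} = v_{2}  ⟹  sig = [2:1]
  {1,4}:  v_{1} + v_{4} = v_{5}  ⟹  sig = [2:1]
  {1,5}:  v_{1} + v_{5} = v_{6}  ⟹  sig = [2:1]
  {1,6}:  v_{1} + v_{6} = v_{3}  ⟹  sig = [2:1]
  {2,3}:  v_{2} + v_{3} = v_{6}  ⟹  sig = [2:1]
  {2,5}:  v_{2} + v_{5} = v_{4}  ⟹  sig = [2:1]
  {2,6}:  v_{2} + v_{6} = v_{5}  ⟹  sig = [2:1]
  {3,4}:  v_{3} + v_{4} = v_{5} + v_{6}  ⟹  sig = [2:1,1]
  {0,5}:  v_{0} + v_{5} = 2·v_{2}  ⟹  sig = [2:2]
  {3,5}:  v_{3} + v_{5} = 2·v_{6}  ⟹  sig = [2:2]
  {4,6}:  v_{4} + v_{6} = 2·v_{5}  ⟹  sig = [2:2]
  {0,4}:  v_{0} + v_{4} = 3·v_{2}  ⟹  sig = [2:3]

Sorted signature multiset PRS(X):
    [2:]
    [2:]
    [2:1]
    [2:1]
    [2:1]
    [2:1]
    [2:1]
    [2:1]
    [2:1]
    [2:1,1]
    [2:2]
    [2:2]
    [2:2]
    [2:3]


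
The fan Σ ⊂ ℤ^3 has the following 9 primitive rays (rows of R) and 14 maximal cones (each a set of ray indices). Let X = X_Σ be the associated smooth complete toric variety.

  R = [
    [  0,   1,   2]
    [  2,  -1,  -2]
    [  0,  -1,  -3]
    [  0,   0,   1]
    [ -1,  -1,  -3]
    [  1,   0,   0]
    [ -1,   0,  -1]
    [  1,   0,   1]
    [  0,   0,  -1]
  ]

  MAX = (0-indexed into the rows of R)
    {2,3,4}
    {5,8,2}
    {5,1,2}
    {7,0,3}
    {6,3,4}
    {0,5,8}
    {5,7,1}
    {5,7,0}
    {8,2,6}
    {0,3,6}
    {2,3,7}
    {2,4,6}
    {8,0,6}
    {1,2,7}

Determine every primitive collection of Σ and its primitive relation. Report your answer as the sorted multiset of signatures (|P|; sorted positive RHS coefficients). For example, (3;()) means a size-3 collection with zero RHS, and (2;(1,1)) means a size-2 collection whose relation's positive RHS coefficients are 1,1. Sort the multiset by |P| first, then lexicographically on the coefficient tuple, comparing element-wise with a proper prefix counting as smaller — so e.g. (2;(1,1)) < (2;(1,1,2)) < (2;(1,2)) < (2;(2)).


17 minimal non-faces of Δ(Σ) (on 9 rays):

  P={3,8}:  v_{3} + v_{8} = 0  so sig = (2;())
  P={6,7}:  v_{6} + v_{7} = 0  so sig = (2;())
  P={0,2}:  v_{0} + v_{2} = v_{8}  so sig = (2;(1))
  P={0,4}:  v_{0} + v_{4} = v_{6}  so sig = (2;(1))
  P={3,5}:  v_{3} + v_{5} = v_{7}  so sig = (2;(1))
  P={4,5}:  v_{4} + v_{5} = v_{2}  so sig = (2;(1))
  P={5,6}:  v_{5} + v_{6} = v_{8}  so sig = (2;(1))
  P={7,8}:  v_{7} + v_{8} = v_{5}  so sig = (2;(1))
  P={1,6}:  v_{1} + v_{6} = v_{2} + v_{5}  so sig = (2;(1,1))
  P={4,7}:  v_{4} + v_{7} = v_{2} + v_{3}  so sig = (2;(1,1))
  P={4,8}:  v_{4} + v_{8} = v_{2} + v_{6}  so sig = (2;(1,1))
  P={1,3}:  v_{1} + v_{3} = v_{2} + 2·v_{7}  so sig = (2;(1,2))
  P={1,4}:  v_{1} + v_{4} = 2·v_{2} + v_{7}  so sig = (2;(1,2))
  P={1,8}:  v_{1} + v_{8} = v_{2} + 2·v_{5}  so sig = (2;(1,2))
  P={0,1}:  v_{0} + v_{1} = 2·v_{5}  so sig = (2;(2))
  P={2,3,6}:  v_{2} + v_{3} + v_{6} = v_{4}  so sig = (3;(1))
  P={2,5,7}:  v_{2} + v_{5} + v_{7} = v_{1}  so sig = (3;(1))

Hence PRS(X_Σ) =
    |P|=2: 15 collections, coeffs (), (), (1), (1), (1), (1), (1), (1), (1,1), (1,1), (1,1), (1,2), (1,2), (1,2), (2)
    |P|=3: 2 collections, coeffs (1), (1)


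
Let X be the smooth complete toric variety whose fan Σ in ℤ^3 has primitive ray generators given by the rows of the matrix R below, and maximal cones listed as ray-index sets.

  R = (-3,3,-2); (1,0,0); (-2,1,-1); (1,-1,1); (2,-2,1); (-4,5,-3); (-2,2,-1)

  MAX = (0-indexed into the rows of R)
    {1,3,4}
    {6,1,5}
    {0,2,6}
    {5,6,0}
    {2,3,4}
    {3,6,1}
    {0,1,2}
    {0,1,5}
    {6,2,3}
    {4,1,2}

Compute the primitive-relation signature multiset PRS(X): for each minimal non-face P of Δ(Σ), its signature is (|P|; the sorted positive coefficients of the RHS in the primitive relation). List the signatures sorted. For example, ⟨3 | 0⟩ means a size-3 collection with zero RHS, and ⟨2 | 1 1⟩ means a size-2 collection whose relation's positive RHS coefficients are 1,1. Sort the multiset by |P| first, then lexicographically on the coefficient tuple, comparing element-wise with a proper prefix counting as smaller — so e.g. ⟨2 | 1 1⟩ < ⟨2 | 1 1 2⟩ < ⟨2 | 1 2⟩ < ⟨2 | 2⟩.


Δ(Σ) — 7 vertices, 9 min non-faces:

  P = {4,6}:  v_{4} + v_{6} = 0 — sig = ⟨2 | 0⟩
  P = {0,3}:  v_{0} + v_{3} = v_{6} — sig = ⟨2 | 1⟩
  P = {0,4}:  v_{0} + v_{4} = v_{1} + v_{2} — sig = ⟨2 | 1 1⟩
  P = {4,5}:  v_{4} + v_{5} = v_{0} + v_{1} — sig = ⟨2 | 1 1⟩
  P = {3,5}:  v_{3} + v_{5} = v_{1} + 2·v_{6} — sig = ⟨2 | 1 2⟩
  P = {2,5}:  v_{2} + v_{5} = 2·v_{0} — sig = ⟨2 | 2⟩
  P = {1,2,3}:  v_{1} + v_{2} + v_{3} = 0 — sig = ⟨3 | 0⟩
  P = {0,1,6}:  v_{0} + v_{1} + v_{6} = v_{5} — sig = ⟨3 | 1⟩
  P = {1,2,6}:  v_{1} + v_{2} + v_{6} = v_{0} — sig = ⟨3 | 1⟩

so the primitive-relation signature multiset is
    ⟨2 | 0⟩
    ⟨2 | 1⟩
    ⟨2 | 1 1⟩
    ⟨2 | 1 1⟩
    ⟨2 | 1 2⟩
    ⟨2 | 2⟩
    ⟨3 | 0⟩
    ⟨3 | 1⟩
    ⟨3 | 1⟩


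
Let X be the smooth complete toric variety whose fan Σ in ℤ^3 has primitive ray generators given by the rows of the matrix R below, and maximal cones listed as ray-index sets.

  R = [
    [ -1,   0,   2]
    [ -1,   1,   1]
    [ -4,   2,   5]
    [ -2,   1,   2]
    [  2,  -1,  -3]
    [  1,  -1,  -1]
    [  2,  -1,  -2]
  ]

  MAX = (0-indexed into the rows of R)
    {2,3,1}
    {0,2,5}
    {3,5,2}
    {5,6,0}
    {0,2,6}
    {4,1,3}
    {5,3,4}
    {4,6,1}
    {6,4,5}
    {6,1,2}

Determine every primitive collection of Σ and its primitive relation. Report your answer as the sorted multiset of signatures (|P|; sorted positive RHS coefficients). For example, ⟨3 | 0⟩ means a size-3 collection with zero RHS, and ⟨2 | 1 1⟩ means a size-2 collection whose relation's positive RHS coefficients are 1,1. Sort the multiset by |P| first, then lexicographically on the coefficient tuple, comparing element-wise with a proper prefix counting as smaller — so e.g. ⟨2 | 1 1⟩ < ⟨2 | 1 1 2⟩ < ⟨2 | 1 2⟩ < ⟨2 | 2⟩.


Minimal non-faces — 7 found among 7 rays, 10 max cones:

  P={1,5}:  v_{1} + v_{5} = 0 ; sig = ⟨2 | 0⟩
  P={3,6}:  v_{3} + v_{6} = 0 ; sig = ⟨2 | 0⟩
  P={0,4}:  v_{0} + v_{4} = v_{5} ; sig = ⟨2 | 1⟩
  P={2,4}:  v_{2} + v_{4} = v_{3} ; sig = ⟨2 | 1⟩
  P={0,1}:  v_{0} + v_{1} = v_{2} + v_{6} ; sig = ⟨2 | 1 1⟩
  P={0,3}:  v_{0} + v_{3} = v_{2} + v_{5} ; sig = ⟨2 | 1 1⟩
  P={2,5,6}:  v_{2} + v_{5} + v_{6} = v_{0} ; sig = ⟨3 | 1⟩

Sorted signature multiset PRS(X):
[⟨2 | 0⟩, ⟨2 | 0⟩, ⟨2 | 1⟩, ⟨2 | 1⟩, ⟨2 | 1 1⟩, ⟨2 | 1 1⟩, ⟨3 | 1⟩]


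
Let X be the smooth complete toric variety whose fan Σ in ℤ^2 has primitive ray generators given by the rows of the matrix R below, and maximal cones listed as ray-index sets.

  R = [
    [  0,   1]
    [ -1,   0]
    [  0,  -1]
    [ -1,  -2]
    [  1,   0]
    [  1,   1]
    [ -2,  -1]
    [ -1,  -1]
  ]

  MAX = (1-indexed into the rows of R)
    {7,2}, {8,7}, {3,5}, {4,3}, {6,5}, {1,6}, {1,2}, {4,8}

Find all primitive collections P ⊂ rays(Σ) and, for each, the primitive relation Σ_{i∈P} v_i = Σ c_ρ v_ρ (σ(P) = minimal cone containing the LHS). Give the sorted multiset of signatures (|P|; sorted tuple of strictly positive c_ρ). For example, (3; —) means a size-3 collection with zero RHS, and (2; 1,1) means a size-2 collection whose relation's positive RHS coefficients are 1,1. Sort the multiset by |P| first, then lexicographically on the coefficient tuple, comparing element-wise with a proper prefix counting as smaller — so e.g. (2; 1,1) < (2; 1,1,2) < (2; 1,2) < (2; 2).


Σ has 20 primitive collections:

  • {1,3}:  v_{1} + v_{3} = 0 — sig = (2; —)
  • {2,5}:  v_{2} + v_{5} = 0 — sig = (2; —)
  • {6,8}:  v_{6} + v_{8} = 0 — sig = (2; —)
  • {1,4}:  v_{1} + v_{4} = v_{8} — sig = (2; 1)
  • {1,5}:  v_{1} + v_{5} = v_{6} — sig = (2; 1)
  • {1,8}:  v_{1} + v_{8} = v_{2} — sig = (2; 1)
  • {2,3}:  v_{2} + v_{3} = v_{8} — sig = (2; 1)
  • {2,6}:  v_{2} + v_{6} = v_{1} — sig = (2; 1)
  • {2,8}:  v_{2} + v_{8} = v_{7} — sig = (2; 1)
  • {3,6}:  v_{3} + v_{6} = v_{5} — sig = (2; 1)
  • {3,8}:  v_{3} + v_{8} = v_{4} — sig = (2; 1)
  • {4,6}:  v_{4} + v_{6} = v_{3} — sig = (2; 1)
  • {5,7}:  v_{5} + v_{7} = v_{8} — sig = (2; 1)
  • {5,8}:  v_{5} + v_{8} = v_{3} — sig = (2; 1)
  • {6,7}:  v_{6} + v_{7} = v_{2} — sig = (2; 1)
  • {1,7}:  v_{1} + v_{7} = 2·v_{2} — sig = (2; 2)
  • {2,4}:  v_{2} + v_{4} = 2·v_{8} — sig = (2; 2)
  • {3,7}:  v_{3} + v_{7} = 2·v_{8} — sig = (2; 2)
  • {4,5}:  v_{4} + v_{5} = 2·v_{3} — sig = (2; 2)
  • {4,7}:  v_{4} + v_{7} = 3·v_{8} — sig = (2; 3)

so the primitive-relation signature multiset is
[(2; —), (2; —), (2; —), (2; 1), (2; 1), (2; 1), (2; 1), (2; 1), (2; 1), (2; 1), (2; 1), (2; 1), (2; 1), (2; 1), (2; 1), (2; 2), (2; 2), (2; 2), (2; 2), (2; 3)]


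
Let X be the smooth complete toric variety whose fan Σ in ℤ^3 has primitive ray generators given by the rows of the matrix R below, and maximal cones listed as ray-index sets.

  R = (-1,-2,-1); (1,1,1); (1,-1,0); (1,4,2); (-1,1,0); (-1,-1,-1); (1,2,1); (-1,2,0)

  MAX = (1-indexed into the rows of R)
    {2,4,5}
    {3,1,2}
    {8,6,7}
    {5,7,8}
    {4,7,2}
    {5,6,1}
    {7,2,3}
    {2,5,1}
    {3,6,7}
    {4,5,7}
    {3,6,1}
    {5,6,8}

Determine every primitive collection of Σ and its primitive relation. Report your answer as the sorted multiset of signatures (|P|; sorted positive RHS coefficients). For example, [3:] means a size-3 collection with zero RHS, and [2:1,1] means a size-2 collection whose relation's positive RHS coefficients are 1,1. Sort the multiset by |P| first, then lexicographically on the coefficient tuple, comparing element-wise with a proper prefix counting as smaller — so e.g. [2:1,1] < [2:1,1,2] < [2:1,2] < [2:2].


12 collections generate NE(X_Σ); each relation:

  P = {1,7}:  v_{1} + v_{7} = 0  →  sig = [2:]
  P = {2,6}:  v_{2} + v_{6} = 0  →  sig = [2:]
  P = {3,5}:  v_{3} + v_{5} = 0  →  sig = [2:]
  P = {1,4}:  v_{1} + v_{4} = v_{2} + v_{5}  →  sig = [2:1,1]
  P = {1,8}:  v_{1} + v_{8} = v_{5} + v_{6}  →  sig = [2:1,1]
  P = {2,8}:  v_{2} + v_{8} = v_{5} + v_{7}  →  sig = [2:1,1]
  P = {3,4}:  v_{3} + v_{4} = v_{2} + v_{7}  →  sig = [2:1,1]
  P = {3,8}:  v_{3} + v_{8} = v_{6} + v_{7}  →  sig = [2:1,1]
  P = {4,6}:  v_{4} + v_{6} = v_{5} + v_{7}  →  sig = [2:1,1]
  P = {4,8}:  v_{4} + v_{8} = 2·v_{5} + 2·v_{7}  →  sig = [2:2,2]
  P = {2,5,7}:  v_{2} + v_{5} + v_{7} = v_{4}  →  sig = [3:1]
  P = {5,6,7}:  v_{5} + v_{6} + v_{7} = v_{8}  →  sig = [3:1]

Signatures (|P|; sorted positive RHS coefficients), sorted:
    [2:]
    [2:]
    [2:]
    [2:1,1]
    [2:1,1]
    [2:1,1]
    [2:1,1]
    [2:1,1]
    [2:1,1]
    [2:2,2]
    [3:1]
    [3:1]
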